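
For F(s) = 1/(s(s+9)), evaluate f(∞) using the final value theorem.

f(∞) = lim_{s→0} s·1/(s(s+9)) = lim_{s→0} 1/(s+9) = 1/9 = 1/9

Final answer: 1/9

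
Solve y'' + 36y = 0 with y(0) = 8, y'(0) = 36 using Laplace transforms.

L{y''} + 36L{y} = 0. s²Y - 8s - 36 + 36Y = 0. Y(s² + 36) = 8s + 36. Y = (8s + 36)/(s² + 36). Inverting: y(t) = 8cos(6t) + 6sin(6t)

Final answer: y(t) = 8cos(6t) + 6sin(6t)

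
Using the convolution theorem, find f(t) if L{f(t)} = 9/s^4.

9/s^4 = (9/s)·(1/s^3) = L{9}·L{t^2/2}. By convolution, f(t) = 9*t^2/2 = ∫₀ᵗ 9·τ^2/2 dτ = 9·t^3/6

Final answer: 9·t^3/6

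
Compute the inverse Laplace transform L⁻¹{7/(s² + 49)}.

L⁻¹{7/(s² + 49)} = sin(7t)

Final answer: sin(7t)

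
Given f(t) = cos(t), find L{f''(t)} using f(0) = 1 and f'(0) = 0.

F(s) = s/(s² + 1). L{f''(t)} = s²F(s) - sf(0) - f'(0) = s³/(s² + 1) - s = (s³ - s(s² + 1))/(s² + 1) = -1s/(s² + 1)

Final answer: -1s/(s² + 1)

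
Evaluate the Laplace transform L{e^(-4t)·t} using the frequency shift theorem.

L{e^(at)·t^n} = n!/(s-a)^(n+1), so L{e^(-4t)·t} = 1/(s+4)^2

Final answer: 1/(s+4)^2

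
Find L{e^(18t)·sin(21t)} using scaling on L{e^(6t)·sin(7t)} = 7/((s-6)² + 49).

Scaling with a=3: L{e^(18t)·sin(21t)} = (1/3) · 7/((s/3-6)² + 49). Simplifying: 21/((s-18)² + 441)

Final answer: 21/((s-18)² + 441)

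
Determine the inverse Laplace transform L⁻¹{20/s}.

L⁻¹{c/s} = c, so L⁻¹{20/s} = 20

Final answer: 20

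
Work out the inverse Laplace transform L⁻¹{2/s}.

L⁻¹{c/s} = c, so L⁻¹{2/s} = 2

Final answer: 2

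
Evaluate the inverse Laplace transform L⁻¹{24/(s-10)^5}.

L⁻¹{n!/(s-a)^(n+1)} = t^n·e^(at), so L⁻¹{24/(s-10)^5} = t^4·e^(10t)

Final answer: t^4·e^(10t)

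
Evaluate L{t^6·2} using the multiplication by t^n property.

L{2} = 2/s. d^1/ds^1[1/s] = -1/s². d^2/ds^2[1/s] = 2/s^3. d^3/ds^3[1/s] = -6/s^4. d^4/ds^4[1/s] = 24/s^5. d^5/ds^5[1/s] = -120/s^6. d^6/ds^6[1/s] = 720/s^7. So L{t^6} = (-1)^{6}·720/s^7 = 720/s^7. Then L{t^6·2} = 2·720/s^7 = 1440/s^7

Final answer: 1440/s^7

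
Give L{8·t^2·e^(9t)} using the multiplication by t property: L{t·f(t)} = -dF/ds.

Using L{t^n·e^(at)} = n!/(s-a)^(n+1), L{t^2·e^(9t)} = 2/(s-9)^3, so L{8·t^2·e^(9t)} = 8·2/(s-9)^3 = 16/(s-9)^3

Final answer: 16/(s-9)^3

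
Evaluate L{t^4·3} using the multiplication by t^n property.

L{3} = 3/s. d^1/ds^1[1/s] = -1/s². d^2/ds^2[1/s] = 2/s^3. d^3/ds^3[1/s] = -6/s^4. d^4/ds^4[1/s] = 24/s^5. So L{t^4} = (-1)^{4}·24/s^5 = 24/s^5. Then L{t^4·3} = 3·24/s^5 = 72/s^5

Final answer: 72/s^5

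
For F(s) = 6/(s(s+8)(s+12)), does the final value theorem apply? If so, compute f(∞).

Poles of sF(s) = 6/((s+8)(s+12)) are at s = -8 and s = -12, both in the left half-plane. Theorem applies. f(∞) = lim_{s→0} sF(s) = 6/(8·12) = 1/16

Final answer: 1/16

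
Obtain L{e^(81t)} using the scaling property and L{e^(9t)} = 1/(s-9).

Using L{f(at)} = (1/a)F(s/a) with a=9 and f(t) = e^(9t): L{e^(81t)} = (1/9) · 1/((s/9)-9) = (1/9) · 9/(s-81) = 1/(s-81)

Final answer: 1/(s-81)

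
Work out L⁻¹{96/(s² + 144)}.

This is the form c·a/(s² + a²) with a = 12, c = 8. L⁻¹ = 8·sin(12t)

Final answer: 8·sin(12t)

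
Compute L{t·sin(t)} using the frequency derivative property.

L{sin(t)} = 1/(s² + 1). By L{t·f(t)} = -F'(s): -d/ds[1/(s² + 1)] = -(1)·(-2s)/(s² + 1)² = 2s/(s² + 1)²

Final answer: 2s/(s² + 1)²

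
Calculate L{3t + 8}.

L{3t + 8} = 3·L{t} + 8·L{1} = 3/s² + 8/s

Final answer: 3/s² + 8/s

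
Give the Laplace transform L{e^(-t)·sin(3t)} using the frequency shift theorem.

Frequency shift: L{e^(at)f(t)} = F(s-a). L{e^(-t)·sin(3t)} = 3/((s+1)² + 9)

Final answer: 3/((s+1)² + 9)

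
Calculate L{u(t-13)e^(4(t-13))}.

u(t-a)f(t-a) with f(t)=e^(4t). L{e^(4t)} = 1/(s-4). By time shift: e^(-13s)/(s-4)

Final answer: e^(-13s)/(s-4)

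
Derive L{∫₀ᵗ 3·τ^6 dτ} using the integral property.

L{∫₀ᵗ f(τ)dτ} = F(s)/s with f(t) = 3t^6. F(s) = 2160/s^7, so L{∫₀ᵗ 3·τ^6 dτ} = (2160/s^7)/s = 2160/s^8. (Check: ∫₀ᵗ 3·τ^6 dτ = 3t^7/7.)

Final answer: 2160/s^8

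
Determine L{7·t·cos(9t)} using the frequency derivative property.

L{cos(9t)} = s/(s² + 81). Derivative: d/ds[s/(s² + 81)] = [(s² + 81) - s·2s]/(s² + 81)² = (81 - s²)/(s² + 81)². So L{t·cos(9t)} = -F'(s) = (s² - 81)/(s² + 81)². Then L{7·t·cos(9t)} = 7·(s² - 81)/(s² + 81)²

Final answer: 7·(s² - 81)/(s² + 81)²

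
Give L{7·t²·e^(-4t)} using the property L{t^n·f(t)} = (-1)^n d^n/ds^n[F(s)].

L{e^(-4t)} = 1/(s+4). d/ds[1/(s+4)] = -1/(s+4)². d²/ds²[1/(s+4)] = 2/(s+4)³. So L{t²·e^(-4t)} = (-1)² · 2/(s+4)³ = 2/(s+4)³. Then L{7·t²·e^(-4t)} = 7·2/(s+4)³ = 14/(s+4)³

Final answer: 14/(s+4)³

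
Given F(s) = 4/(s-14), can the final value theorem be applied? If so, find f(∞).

sF(s) = 4s/(s-14) has a pole at s = 14 in the right half-plane. Theorem does NOT apply (unstable system; f(t) = 4·e^(14t) grows without bound).

Final answer: Not applicable (unstable)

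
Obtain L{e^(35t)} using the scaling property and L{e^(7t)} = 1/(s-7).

Using L{f(at)} = (1/a)F(s/a) with a=5 and f(t) = e^(7t): L{e^(35t)} = (1/5) · 1/((s/5)-7) = (1/5) · 5/(s-35) = 1/(s-35)

Final answer: 1/(s-35)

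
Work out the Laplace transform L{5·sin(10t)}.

L{sin(ωt)} = ω/(s² + ω²), so L{sin(10t)} = 10/(s² + 100). Then L{5·sin(10t)} = 5·10/(s² + 100) = 50/(s² + 100)

Final answer: 50/(s² + 100)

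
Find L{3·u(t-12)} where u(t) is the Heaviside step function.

L{u(t-a)} = e^(-as)/s. Here a=12, so L{u(t-12)} = e^(-12s)/s, and L{3·u(t-12)} = 3·e^(-12s)/s

Final answer: 3·e^(-12s)/s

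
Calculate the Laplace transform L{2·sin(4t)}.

L{sin(ωt)} = ω/(s² + ω²), so L{sin(4t)} = 4/(s² + 16). Then L{2·sin(4t)} = 2·4/(s² + 16) = 8/(s² + 16)

Final answer: 8/(s² + 16)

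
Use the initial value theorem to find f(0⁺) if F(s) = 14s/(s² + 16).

f(0⁺) = lim_{s→∞} s·14s/(s² + 16) = lim_{s→∞} 14s²/(s² + 16) = 14

Final answer: 14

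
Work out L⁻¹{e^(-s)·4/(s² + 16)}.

L⁻¹{4/(s² + 16)} = sin(4t). By the time shift theorem, L⁻¹{e^(-as)F(s)} = u(t-a)f(t-a) with a=1, so L⁻¹{e^(-s)·4/(s² + 16)} = u(t-1)·sin(4(t-1))

Final answer: u(t-1)·sin(4(t-1))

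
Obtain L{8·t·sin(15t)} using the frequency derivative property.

L{sin(15t)} = 15/(s² + 225). By L{t·f(t)} = -F'(s): -d/ds[15/(s² + 225)] = -(15)·(-2s)/(s² + 225)² = 30s/(s² + 225)². Then L{8·t·sin(15t)} = 8·30s/(s² + 225)² = 240s/(s² + 225)²

Final answer: 240s/(s² + 225)²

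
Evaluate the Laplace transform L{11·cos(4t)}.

L{cos(ωt)} = s/(s² + ω²), so L{cos(4t)} = s/(s² + 16). Then L{11·cos(4t)} = 11·s/(s² + 16) = 11s/(s² + 16)

Final answer: 11s/(s² + 16)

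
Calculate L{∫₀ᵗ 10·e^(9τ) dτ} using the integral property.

L{∫₀ᵗ f(τ)dτ} = F(s)/s with F(s) = 10/(s-9), so L{∫₀ᵗ 10·e^(9τ) dτ} = 10/(s(s-9))

Final answer: 10/(s(s-9))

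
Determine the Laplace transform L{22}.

L{22} = 22 · L{1} = 22/s

Final answer: 22/s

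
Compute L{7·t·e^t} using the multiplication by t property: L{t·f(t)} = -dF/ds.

Using L{t^n·e^(at)} = n!/(s-a)^(n+1), L{t·e^t} = 1/(s-1)^2, so L{7·t·e^t} = 7·1/(s-1)^2 = 7/(s-1)^2

Final answer: 7/(s-1)^2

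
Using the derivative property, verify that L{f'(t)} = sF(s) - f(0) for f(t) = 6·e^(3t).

f'(t) = 18e^(3t). Direct: L{f'(t)} = 18/(s-3). Property: s·6/(s-3) - 6 = (6s - 6(s-3))/(s-3) = 18/(s-3). ✓

Final answer: 18/(s-3)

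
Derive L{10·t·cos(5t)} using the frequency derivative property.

L{cos(5t)} = s/(s² + 25). Derivative: d/ds[s/(s² + 25)] = [(s² + 25) - s·2s]/(s² + 25)² = (25 - s²)/(s² + 25)². So L{t·cos(5t)} = -F'(s) = (s² - 25)/(s² + 25)². Then L{10·t·cos(5t)} = 10·(s² - 25)/(s² + 25)²

Final answer: 10·(s² - 25)/(s² + 25)²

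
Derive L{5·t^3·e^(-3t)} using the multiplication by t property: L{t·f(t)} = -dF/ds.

Using L{t^n·e^(at)} = n!/(s-a)^(n+1), L{t^3·e^(-3t)} = 6/(s+3)^4, so L{5·t^3·e^(-3t)} = 5·6/(s+3)^4 = 30/(s+3)^4

Final answer: 30/(s+3)^4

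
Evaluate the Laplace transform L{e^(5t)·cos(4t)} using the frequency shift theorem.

Frequency shift: L{e^(at)f(t)} = F(s-a). L{e^(5t)·cos(4t)} = (s-5)/((s-5)² + 16)

Final answer: (s-5)/((s-5)² + 16)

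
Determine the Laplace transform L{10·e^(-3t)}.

L{e^(at)} = 1/(s-a), so L{e^(-3t)} = 1/(s+3). Then L{10·e^(-3t)} = 10/(s+3)

Final answer: 10/(s+3)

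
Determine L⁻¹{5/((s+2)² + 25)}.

Form: b/((s-a)² + b²) → e^(at)sin(bt). With a=-2, b=5

Final answer: e^(-2t)·sin(5t)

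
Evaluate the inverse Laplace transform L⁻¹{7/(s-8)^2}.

L⁻¹{n!/(s-a)^(n+1)} = t^n·e^(at) with n=1, a=8. So L⁻¹{1/(s-8)^2} = t·e^(8t), and L⁻¹{7/(s-8)^2} = (7/1)·t·e^(8t) = 7·t·e^(8t)

Final answer: 7·t·e^(8t)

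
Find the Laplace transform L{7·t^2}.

L{t^n} = n!/s^(n+1), so L{t^2} = 2/s^3. Then L{7·t^2} = 7·2/s^3 = 14/s^3

Final answer: 14/s^3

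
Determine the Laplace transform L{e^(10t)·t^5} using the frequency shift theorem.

L{e^(at)·t^n} = n!/(s-a)^(n+1), so L{e^(10t)·t^5} = 120/(s-10)^6

Final answer: 120/(s-10)^6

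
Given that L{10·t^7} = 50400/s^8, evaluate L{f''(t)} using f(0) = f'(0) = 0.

L{f''(t)} = s²F(s) - sf(0) - f'(0) = s²·50400/s^8 - 0 - 0 = 50400/s^6

Final answer: 50400/s^6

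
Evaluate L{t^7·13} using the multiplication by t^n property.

L{13} = 13/s. d^1/ds^1[1/s] = -1/s². d^2/ds^2[1/s] = 2/s^3. d^3/ds^3[1/s] = -6/s^4. d^4/ds^4[1/s] = 24/s^5. d^5/ds^5[1/s] = -120/s^6. d^6/ds^6[1/s] = 720/s^7. d^7/ds^7[1/s] = -5040/s^8. So L{t^7} = (-1)^{7}·-5040/s^8 = 5040/s^8. Then L{t^7·13} = 13·5040/s^8 = 65520/s^8

Final answer: 65520/s^8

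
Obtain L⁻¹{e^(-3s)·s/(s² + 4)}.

L⁻¹{s/(s² + 4)} = cos(2t). By the time shift theorem, L⁻¹{e^(-as)F(s)} = u(t-a)f(t-a) with a=3, so L⁻¹{e^(-3s)·s/(s² + 4)} = u(t-3)·cos(2(t-3))

Final answer: u(t-3)·cos(2(t-3))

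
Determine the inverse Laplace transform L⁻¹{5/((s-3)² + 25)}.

Using frequency shift, L⁻¹{5/((s-3)² + 25)} = e^(3t)·sin(5t)

Final answer: e^(3t)·sin(5t)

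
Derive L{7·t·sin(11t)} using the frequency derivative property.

L{sin(11t)} = 11/(s² + 121). By L{t·f(t)} = -F'(s): -d/ds[11/(s² + 121)] = -(11)·(-2s)/(s² + 121)² = 22s/(s² + 121)². Then L{7·t·sin(11t)} = 7·22s/(s² + 121)² = 154s/(s² + 121)²

Final answer: 154s/(s² + 121)²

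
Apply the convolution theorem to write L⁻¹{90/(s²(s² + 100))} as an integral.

90/(s²(s² + 100)) = (1/s²)·(90/(s² + 100)) = L{t}·L{9·sin(10t)}. So f(t) = t*(9·sin(10t)) = ∫₀ᵗ 9τ·sin(10(t-τ)) dτ

Final answer: ∫₀ᵗ 9τ·sin(10(t-τ)) dτ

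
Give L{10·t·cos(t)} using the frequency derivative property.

L{cos(t)} = s/(s² + 1). Derivative: d/ds[s/(s² + 1)] = [(s² + 1) - s·2s]/(s² + 1)² = (1 - s²)/(s² + 1)². So L{t·cos(t)} = -F'(s) = (s² - 1)/(s² + 1)². Then L{10·t·cos(t)} = 10·(s² - 1)/(s² + 1)²

Final answer: 10·(s² - 1)/(s² + 1)²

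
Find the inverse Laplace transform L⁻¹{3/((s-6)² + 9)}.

Using frequency shift, L⁻¹{3/((s-6)² + 9)} = e^(6t)·sin(3t)

Final answer: e^(6t)·sin(3t)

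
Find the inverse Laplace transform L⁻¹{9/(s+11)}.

L⁻¹{1/(s-a)} = e^(at), so L⁻¹{1/(s+11)} = e^(-11t), and L⁻¹{9/(s+11)} = 9·e^(-11t)

Final answer: 9·e^(-11t)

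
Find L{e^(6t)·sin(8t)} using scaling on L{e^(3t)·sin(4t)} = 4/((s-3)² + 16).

Scaling with a=2: L{e^(6t)·sin(8t)} = (1/2) · 4/((s/2-3)² + 16). Simplifying: 8/((s-6)² + 64)

Final answer: 8/((s-6)² + 64)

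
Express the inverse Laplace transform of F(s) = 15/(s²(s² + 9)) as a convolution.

15/(s²(s² + 9)) = (1/s²)·(15/(s² + 9)) = L{t}·L{5·sin(3t)}. So f(t) = t*(5·sin(3t)) = ∫₀ᵗ 5τ·sin(3(t-τ)) dτ

Final answer: ∫₀ᵗ 5τ·sin(3(t-τ)) dτ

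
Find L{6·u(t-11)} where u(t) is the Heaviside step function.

L{u(t-a)} = e^(-as)/s. Here a=11, so L{u(t-11)} = e^(-11s)/s, and L{6·u(t-11)} = 6·e^(-11s)/s

Final answer: 6·e^(-11s)/s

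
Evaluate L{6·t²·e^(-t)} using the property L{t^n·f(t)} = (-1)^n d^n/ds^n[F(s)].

L{e^(-t)} = 1/(s+1). d/ds[1/(s+1)] = -1/(s+1)². d²/ds²[1/(s+1)] = 2/(s+1)³. So L{t²·e^(-t)} = (-1)² · 2/(s+1)³ = 2/(s+1)³. Then L{6·t²·e^(-t)} = 6·2/(s+1)³ = 12/(s+1)³

Final answer: 12/(s+1)³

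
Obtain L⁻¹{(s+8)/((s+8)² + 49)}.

Using frequency shift: L⁻¹{(s-a)/((s-a)² + b²)} = e^(at)cos(bt). Here a=-8, b=7

Final answer: e^(-8t)·cos(7t)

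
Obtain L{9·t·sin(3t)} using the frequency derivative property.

L{sin(3t)} = 3/(s² + 9). By L{t·f(t)} = -F'(s): -d/ds[3/(s² + 9)] = -(3)·(-2s)/(s² + 9)² = 6s/(s² + 9)². Then L{9·t·sin(3t)} = 9·6s/(s² + 9)² = 54s/(s² + 9)²

Final answer: 54s/(s² + 9)²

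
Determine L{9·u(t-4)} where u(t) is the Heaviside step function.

L{u(t-a)} = e^(-as)/s. Here a=4, so L{u(t-4)} = e^(-4s)/s, and L{9·u(t-4)} = 9·e^(-4s)/s

Final answer: 9·e^(-4s)/s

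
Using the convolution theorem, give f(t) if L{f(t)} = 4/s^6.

4/s^6 = (4/s)·(1/s^5) = L{4}·L{t^4/24}. By convolution, f(t) = 4*t^4/24 = ∫₀ᵗ 4·τ^4/24 dτ = 4·t^5/120

Final answer: 4·t^5/120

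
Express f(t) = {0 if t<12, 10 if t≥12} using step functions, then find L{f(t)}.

f(t) = 10·u(t-12). L{u(t-12)} = e^(-12s)/s, so L{f(t)} = 10·e^(-12s)/s

Final answer: 10·e^(-12s)/s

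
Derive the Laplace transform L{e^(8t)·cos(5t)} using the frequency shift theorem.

Frequency shift: L{e^(at)f(t)} = F(s-a). L{e^(8t)·cos(5t)} = (s-8)/((s-8)² + 25)

Final answer: (s-8)/((s-8)² + 25)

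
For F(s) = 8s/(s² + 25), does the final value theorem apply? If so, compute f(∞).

The final value theorem requires all poles of sF(s) in the left half-plane. sF(s) = 8s²/(s² + 25) has poles at s = ±5i (imaginary axis). Theorem does NOT apply (oscillatory system).

Final answer: Not applicable (oscillatory)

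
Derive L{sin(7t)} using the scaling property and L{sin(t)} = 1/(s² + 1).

Using L{f(at)} = (1/a)F(s/a) with a=7: L{sin(7t)} = (1/7) · 1/((s/7)² + 1) = (1/7) · 1·49/(s² + 49) = 7/(s² + 49)

Final answer: 7/(s² + 49)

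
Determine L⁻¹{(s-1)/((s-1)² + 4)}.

Using frequency shift: L⁻¹{(s-a)/((s-a)² + b²)} = e^(at)cos(bt). Here a=1, b=2

Final answer: e^t·cos(2t)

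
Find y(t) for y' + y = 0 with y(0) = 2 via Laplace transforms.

L{y'} + L{y} = 0. sY - 2 + Y = 0. Y(s+1) = 2. Y = 2/(s+1)

Final answer: y(t) = 2e^(-t)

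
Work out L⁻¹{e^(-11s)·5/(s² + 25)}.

L⁻¹{5/(s² + 25)} = sin(5t). By the time shift theorem, L⁻¹{e^(-as)F(s)} = u(t-a)f(t-a) with a=11, so L⁻¹{e^(-11s)·5/(s² + 25)} = u(t-11)·sin(5(t-11))

Final answer: u(t-11)·sin(5(t-11))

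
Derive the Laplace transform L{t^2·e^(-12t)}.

L{t^n·e^(at)} = n!/(s-a)^(n+1), so L{t^2·e^(-12t)} = 2/(s+12)^3

Final answer: 2/(s+12)^3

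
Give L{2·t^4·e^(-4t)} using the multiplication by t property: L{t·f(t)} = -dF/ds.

Using L{t^n·e^(at)} = n!/(s-a)^(n+1), L{t^4·e^(-4t)} = 24/(s+4)^5, so L{2·t^4·e^(-4t)} = 2·24/(s+4)^5 = 48/(s+4)^5

Final answer: 48/(s+4)^5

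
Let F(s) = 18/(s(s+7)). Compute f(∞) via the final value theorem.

f(∞) = lim_{s→0} s·18/(s(s+7)) = lim_{s→0} 18/(s+7) = 18/7 = 18/7

Final answer: 18/7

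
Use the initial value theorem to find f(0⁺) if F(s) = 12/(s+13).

f(0⁺) = lim_{s→∞} s·12/(s+13) = lim_{s→∞} 12s/(s+13) = 12

Final answer: 12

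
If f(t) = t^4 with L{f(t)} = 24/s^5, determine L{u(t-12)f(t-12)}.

Time shift theorem: L{u(t-a)f(t-a)} = e^(-as)F(s). Here a=12, F(s) = 24/s^5, so L{u(t-12)f(t-12)} = e^(-12s)·24/s^5

Final answer: e^(-12s)·24/s^5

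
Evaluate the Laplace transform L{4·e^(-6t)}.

L{e^(at)} = 1/(s-a), so L{e^(-6t)} = 1/(s+6). Then L{4·e^(-6t)} = 4/(s+6)

Final answer: 4/(s+6)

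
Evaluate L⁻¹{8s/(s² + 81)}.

This is the form c·s/(s² + a²) with a = 9, c = 8. L⁻¹ = 8·cos(9t)

Final answer: 8·cos(9t)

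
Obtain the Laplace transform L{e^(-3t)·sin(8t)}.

L{e^(at)·sin(ωt)} = ω/((s-a)² + ω²), so L{e^(-3t)·sin(8t)} = 8/((s+3)² + 64)

Final answer: 8/((s+3)² + 64)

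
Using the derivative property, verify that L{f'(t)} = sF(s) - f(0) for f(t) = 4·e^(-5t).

f'(t) = -20e^(-5t). Direct: L{f'(t)} = -20/(s+5). Property: s·4/(s+5) - 4 = (4s - 4(s+5))/(s+5) = -20/(s+5). ✓

Final answer: -20/(s+5)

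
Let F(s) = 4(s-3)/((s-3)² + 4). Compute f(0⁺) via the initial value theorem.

f(0⁺) = lim_{s→∞} sF(s) = lim_{s→∞} 4s(s-3)/((s-3)² + 4) = 4

Final answer: 4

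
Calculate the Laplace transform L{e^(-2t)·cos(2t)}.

L{e^(at)·cos(ωt)} = (s-a)/((s-a)² + ω²), so L{e^(-2t)·cos(2t)} = (s+2)/((s+2)² + 4)

Final answer: (s+2)/((s+2)² + 4)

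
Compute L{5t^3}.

L{t^n} = n!/s^(n+1). So L{5t^3} = 5·3!/s^4 = 30/s^4

Final answer: 30/s^4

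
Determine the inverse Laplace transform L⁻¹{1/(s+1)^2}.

L⁻¹{n!/(s-a)^(n+1)} = t^n·e^(at), so L⁻¹{1/(s+1)^2} = t·e^(-t)

Final answer: t·e^(-t)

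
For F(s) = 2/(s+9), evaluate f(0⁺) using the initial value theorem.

f(0⁺) = lim_{s→∞} s·2/(s+9) = lim_{s→∞} 2s/(s+9) = 2

Final answer: 2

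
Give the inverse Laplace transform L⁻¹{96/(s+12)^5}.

L⁻¹{n!/(s-a)^(n+1)} = t^n·e^(at) with n=4, a=-12. So L⁻¹{24/(s+12)^5} = t^4·e^(-12t), and L⁻¹{96/(s+12)^5} = (96/24)·t^4·e^(-12t) = 4·t^4·e^(-12t)

Final answer: 4·t^4·e^(-12t)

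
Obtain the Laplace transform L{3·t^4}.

L{t^n} = n!/s^(n+1), so L{t^4} = 24/s^5. Then L{3·t^4} = 3·24/s^5 = 72/s^5

Final answer: 72/s^5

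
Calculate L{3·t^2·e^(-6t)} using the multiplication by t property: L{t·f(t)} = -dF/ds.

Using L{t^n·e^(at)} = n!/(s-a)^(n+1), L{t^2·e^(-6t)} = 2/(s+6)^3, so L{3·t^2·e^(-6t)} = 3·2/(s+6)^3 = 6/(s+6)^3

Final answer: 6/(s+6)^3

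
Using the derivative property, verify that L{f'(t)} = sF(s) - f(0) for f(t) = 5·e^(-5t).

f'(t) = -25e^(-5t). Direct: L{f'(t)} = -25/(s+5). Property: s·5/(s+5) - 5 = (5s - 5(s+5))/(s+5) = -25/(s+5). ✓

Final answer: -25/(s+5)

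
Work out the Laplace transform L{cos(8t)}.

L{cos(ωt)} = s/(s² + ω²), so L{cos(8t)} = s/(s² + 64)

Final answer: s/(s² + 64)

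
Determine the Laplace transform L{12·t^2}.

L{t^n} = n!/s^(n+1), so L{t^2} = 2/s^3. Then L{12·t^2} = 12·2/s^3 = 24/s^3

Final answer: 24/s^3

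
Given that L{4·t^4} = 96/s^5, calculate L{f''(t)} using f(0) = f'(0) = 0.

L{f''(t)} = s²F(s) - sf(0) - f'(0) = s²·96/s^5 - 0 - 0 = 96/s^3

Final answer: 96/s^3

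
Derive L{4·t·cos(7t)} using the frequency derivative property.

L{cos(7t)} = s/(s² + 49). Derivative: d/ds[s/(s² + 49)] = [(s² + 49) - s·2s]/(s² + 49)² = (49 - s²)/(s² + 49)². So L{t·cos(7t)} = -F'(s) = (s² - 49)/(s² + 49)². Then L{4·t·cos(7t)} = 4·(s² - 49)/(s² + 49)²

Final answer: 4·(s² - 49)/(s² + 49)²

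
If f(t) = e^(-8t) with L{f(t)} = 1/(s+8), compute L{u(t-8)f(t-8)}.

Time shift theorem: L{u(t-a)f(t-a)} = e^(-as)F(s). Here a=8, F(s) = 1/(s+8), so L{u(t-8)f(t-8)} = e^(-8s)·1/(s+8)

Final answer: e^(-8s)·1/(s+8)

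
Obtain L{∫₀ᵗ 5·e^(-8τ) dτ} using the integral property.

L{∫₀ᵗ f(τ)dτ} = F(s)/s with F(s) = 5/(s+8), so L{∫₀ᵗ 5·e^(-8τ) dτ} = 5/(s(s+8))

Final answer: 5/(s(s+8))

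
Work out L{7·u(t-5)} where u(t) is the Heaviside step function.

L{u(t-a)} = e^(-as)/s. Here a=5, so L{u(t-5)} = e^(-5s)/s, and L{7·u(t-5)} = 7·e^(-5s)/s

Final answer: 7·e^(-5s)/s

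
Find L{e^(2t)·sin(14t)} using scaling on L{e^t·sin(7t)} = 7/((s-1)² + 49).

Scaling with a=2: L{e^(2t)·sin(14t)} = (1/2) · 7/((s/2-1)² + 49). Simplifying: 14/((s-2)² + 196)

Final answer: 14/((s-2)² + 196)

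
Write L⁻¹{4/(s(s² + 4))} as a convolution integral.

4/(s(s² + 4)) = (1/s)·(4/(s² + 4)) = L{1}·L{2·sin(2t)}. So f(t) = 1*(2·sin(2t)) = ∫₀ᵗ 2·sin(2τ) dτ

Final answer: ∫₀ᵗ 2·sin(2τ) dτ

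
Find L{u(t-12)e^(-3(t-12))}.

u(t-a)f(t-a) with f(t)=e^(-3t). L{e^(-3t)} = 1/(s+3). By time shift: e^(-12s)/(s+3)

Final answer: e^(-12s)/(s+3)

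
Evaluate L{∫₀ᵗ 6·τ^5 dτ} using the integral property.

L{∫₀ᵗ f(τ)dτ} = F(s)/s with f(t) = 6t^5. F(s) = 720/s^6, so L{∫₀ᵗ 6·τ^5 dτ} = (720/s^6)/s = 720/s^7. (Check: ∫₀ᵗ 6·τ^5 dτ = 6t^6/6.)

Final answer: 720/s^7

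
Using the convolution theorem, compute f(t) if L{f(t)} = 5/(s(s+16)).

5/(s(s+16)) = (5/s)·(1/(s+16)) = L{5}·L{e^(-16t)}. By convolution, f(t) = 5*e^(-16t) = ∫₀ᵗ 5·e^(-16τ) dτ = 5·(1 - e^(-16t))/16

Final answer: 5·(1 - e^(-16t))/16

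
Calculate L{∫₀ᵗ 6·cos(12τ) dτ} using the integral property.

L{∫₀ᵗ f(τ)dτ} = F(s)/s with F(s) = 6s/(s² + 144), so the result is (6s/(s² + 144))/s = 6/(s² + 144)

Final answer: 6/(s² + 144)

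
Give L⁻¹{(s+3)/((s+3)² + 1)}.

Using frequency shift: L⁻¹{(s-a)/((s-a)² + b²)} = e^(at)cos(bt). Here a=-3, b=1

Final answer: e^(-3t)·cos(t)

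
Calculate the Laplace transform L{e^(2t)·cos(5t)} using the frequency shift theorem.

Frequency shift: L{e^(at)f(t)} = F(s-a). L{e^(2t)·cos(5t)} = (s-2)/((s-2)² + 25)

Final answer: (s-2)/((s-2)² + 25)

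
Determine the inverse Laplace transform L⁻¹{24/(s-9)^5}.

L⁻¹{n!/(s-a)^(n+1)} = t^n·e^(at), so L⁻¹{24/(s-9)^5} = t^4·e^(9t)

Final answer: t^4·e^(9t)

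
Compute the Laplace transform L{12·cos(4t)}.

L{cos(ωt)} = s/(s² + ω²), so L{cos(4t)} = s/(s² + 16). Then L{12·cos(4t)} = 12·s/(s² + 16) = 12s/(s² + 16)

Final answer: 12s/(s² + 16)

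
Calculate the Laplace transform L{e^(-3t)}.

L{e^(at)} = 1/(s-a), so L{e^(-3t)} = 1/(s+3)

Final answer: 1/(s+3)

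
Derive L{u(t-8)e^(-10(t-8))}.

u(t-a)f(t-a) with f(t)=e^(-10t). L{e^(-10t)} = 1/(s+10). By time shift: e^(-8s)/(s+10)

Final answer: e^(-8s)/(s+10)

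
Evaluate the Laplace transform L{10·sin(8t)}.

L{sin(ωt)} = ω/(s² + ω²), so L{sin(8t)} = 8/(s² + 64). Then L{10·sin(8t)} = 10·8/(s² + 64) = 80/(s² + 64)

Final answer: 80/(s² + 64)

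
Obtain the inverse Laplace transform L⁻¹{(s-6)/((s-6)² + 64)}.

Using frequency shift, L⁻¹{(s-6)/((s-6)² + 64)} = e^(6t)·cos(8t)

Final answer: e^(6t)·cos(8t)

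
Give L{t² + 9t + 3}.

L{t² + 9t + 3} = 2/s³ + 9/s² + 3/s = 2/s³ + 9/s² + 3/s

Final answer: 2/s³ + 9/s² + 3/s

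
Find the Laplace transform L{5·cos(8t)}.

L{cos(ωt)} = s/(s² + ω²), so L{cos(8t)} = s/(s² + 64). Then L{5·cos(8t)} = 5·s/(s² + 64) = 5s/(s² + 64)

Final answer: 5s/(s² + 64)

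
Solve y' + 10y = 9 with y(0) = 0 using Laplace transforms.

sY + 10Y = 9/s. Y = 9/(s(s+10)). Partial fractions: Y = 9/10/s - 9/10/(s+10)

Final answer: y(t) = 9/10(1 - e^(-10t))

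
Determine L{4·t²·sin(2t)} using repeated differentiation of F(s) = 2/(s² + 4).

F(s) = 2/(s² + 4). F'(s) = -4s/(s² + 4)². F''(s) = -4(4 - 3s²)/(s² + 4)³ = (12s² - 16)/(s² + 4)³. So L{t²·sin(2t)} = (-1)² F''(s) = (12s² - 16)/(s² + 4)³. Then L{4·t²·sin(2t)} = 4·(12s² - 16)/(s² + 4)³ = (48s² - 64)/(s² + 4)³

Final answer: (48s² - 64)/(s² + 4)³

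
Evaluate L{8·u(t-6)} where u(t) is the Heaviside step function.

L{u(t-a)} = e^(-as)/s. Here a=6, so L{u(t-6)} = e^(-6s)/s, and L{8·u(t-6)} = 8·e^(-6s)/s

Final answer: 8·e^(-6s)/s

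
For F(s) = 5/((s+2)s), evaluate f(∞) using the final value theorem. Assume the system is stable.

f(∞) = lim_{s→0} sF(s) = lim_{s→0} 5/(s+2) = 5/2

Final answer: 5/2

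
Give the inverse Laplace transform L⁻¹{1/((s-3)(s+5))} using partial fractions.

Decompose: A/(s-3) + B/(s+5). A = 1/8, B = -1/8. f(t) = (e^(3t) - e^(-5t))/8

Final answer: (e^(3t) - e^(-5t))/8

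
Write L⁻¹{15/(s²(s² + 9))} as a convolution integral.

15/(s²(s² + 9)) = (1/s²)·(15/(s² + 9)) = L{t}·L{5·sin(3t)}. So f(t) = t*(5·sin(3t)) = ∫₀ᵗ 5τ·sin(3(t-τ)) dτ

Final answer: ∫₀ᵗ 5τ·sin(3(t-τ)) dτ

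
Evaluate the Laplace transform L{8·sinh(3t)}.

L{sinh(ωt)} = ω/(s² - ω²), so L{sinh(3t)} = 3/(s² - 9). Then L{8·sinh(3t)} = 8·3/(s² - 9) = 24/(s² - 9)

Final answer: 24/(s² - 9)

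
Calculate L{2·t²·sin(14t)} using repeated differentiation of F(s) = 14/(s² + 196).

F(s) = 14/(s² + 196). F'(s) = -28s/(s² + 196)². F''(s) = -28(196 - 3s²)/(s² + 196)³ = (84s² - 5488)/(s² + 196)³. So L{t²·sin(14t)} = (-1)² F''(s) = (84s² - 5488)/(s² + 196)³. Then L{2·t²·sin(14t)} = 2·(84s² - 5488)/(s² + 196)³ = (168s² - 10976)/(s² + 196)³

Final answer: (168s² - 10976)/(s² + 196)³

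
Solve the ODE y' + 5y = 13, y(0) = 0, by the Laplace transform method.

sY + 5Y = 13/s. Y = 13/(s(s+5)). Partial fractions: Y = 13/5/s - 13/5/(s+5)

Final answer: y(t) = 13/5(1 - e^(-5t))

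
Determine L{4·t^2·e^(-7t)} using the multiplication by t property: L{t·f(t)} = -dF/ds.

Using L{t^n·e^(at)} = n!/(s-a)^(n+1), L{t^2·e^(-7t)} = 2/(s+7)^3, so L{4·t^2·e^(-7t)} = 4·2/(s+7)^3 = 8/(s+7)^3

Final answer: 8/(s+7)^3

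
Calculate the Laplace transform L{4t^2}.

L{4t^2} = 4 · L{t^2} = 4 · 2/s^3 = 8/s^3

Final answer: 8/s^3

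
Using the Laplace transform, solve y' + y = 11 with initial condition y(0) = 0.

sY + Y = 11/s. Y = 11/(s(s+1)). Partial fractions: Y = 11/s - 11/(s+1)

Final answer: y(t) = 11(1 - e^(-t))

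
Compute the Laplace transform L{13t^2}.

L{13t^2} = 13 · L{t^2} = 13 · 2/s^3 = 26/s^3

Final answer: 26/s^3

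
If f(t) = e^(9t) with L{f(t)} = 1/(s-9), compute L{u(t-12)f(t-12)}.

Time shift theorem: L{u(t-a)f(t-a)} = e^(-as)F(s). Here a=12, F(s) = 1/(s-9), so L{u(t-12)f(t-12)} = e^(-12s)·1/(s-9)

Final answer: e^(-12s)·1/(s-9)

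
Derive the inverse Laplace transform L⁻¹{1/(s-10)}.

L⁻¹{1/(s-a)} = e^(at), so L⁻¹{1/(s-10)} = e^(10t)

Final answer: e^(10t)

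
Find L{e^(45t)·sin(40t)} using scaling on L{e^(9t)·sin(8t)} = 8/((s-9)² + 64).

Scaling with a=5: L{e^(45t)·sin(40t)} = (1/5) · 8/((s/5-9)² + 64). Simplifying: 40/((s-45)² + 1600)

Final answer: 40/((s-45)² + 1600)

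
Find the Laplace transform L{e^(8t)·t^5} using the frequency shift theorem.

L{e^(at)·t^n} = n!/(s-a)^(n+1), so L{e^(8t)·t^5} = 120/(s-8)^6

Final answer: 120/(s-8)^6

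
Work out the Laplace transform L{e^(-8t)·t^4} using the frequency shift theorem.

L{e^(at)·t^n} = n!/(s-a)^(n+1), so L{e^(-8t)·t^4} = 24/(s+8)^5

Final answer: 24/(s+8)^5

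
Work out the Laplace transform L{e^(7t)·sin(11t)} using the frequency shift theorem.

Frequency shift: L{e^(at)f(t)} = F(s-a). L{e^(7t)·sin(11t)} = 11/((s-7)² + 121)

Final answer: 11/((s-7)² + 121)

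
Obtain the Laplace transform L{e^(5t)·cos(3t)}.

L{e^(at)·cos(ωt)} = (s-a)/((s-a)² + ω²), so L{e^(5t)·cos(3t)} = (s-5)/((s-5)² + 9)

Final answer: (s-5)/((s-5)² + 9)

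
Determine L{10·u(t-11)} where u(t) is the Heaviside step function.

L{u(t-a)} = e^(-as)/s. Here a=11, so L{u(t-11)} = e^(-11s)/s, and L{10·u(t-11)} = 10·e^(-11s)/s

Final answer: 10·e^(-11s)/s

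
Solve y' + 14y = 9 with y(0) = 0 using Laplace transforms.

sY + 14Y = 9/s. Y = 9/(s(s+14)). Partial fractions: Y = 9/14/s - 9/14/(s+14)

Final answer: y(t) = 9/14(1 - e^(-14t))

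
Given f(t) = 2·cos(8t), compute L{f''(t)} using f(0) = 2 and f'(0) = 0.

F(s) = 2s/(s² + 64). L{f''(t)} = s²F(s) - sf(0) - f'(0) = 2s³/(s² + 64) - 2s = (2s³ - 2s(s² + 64))/(s² + 64) = -128s/(s² + 64)

Final answer: -128s/(s² + 64)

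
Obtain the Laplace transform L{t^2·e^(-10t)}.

L{t^n·e^(at)} = n!/(s-a)^(n+1), so L{t^2·e^(-10t)} = 2/(s+10)^3

Final answer: 2/(s+10)^3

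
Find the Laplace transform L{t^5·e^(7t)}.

L{t^n·e^(at)} = n!/(s-a)^(n+1), so L{t^5·e^(7t)} = 120/(s-7)^6

Final answer: 120/(s-7)^6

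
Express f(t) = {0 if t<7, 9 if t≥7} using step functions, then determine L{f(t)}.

f(t) = 9·u(t-7). L{u(t-7)} = e^(-7s)/s, so L{f(t)} = 9·e^(-7s)/s

Final answer: 9·e^(-7s)/s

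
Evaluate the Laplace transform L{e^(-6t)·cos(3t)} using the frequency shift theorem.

Frequency shift: L{e^(at)f(t)} = F(s-a). L{e^(-6t)·cos(3t)} = (s+6)/((s+6)² + 9)

Final answer: (s+6)/((s+6)² + 9)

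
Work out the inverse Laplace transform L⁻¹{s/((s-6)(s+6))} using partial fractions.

Using partial fractions, f(t) = (6e^(6t) + 6e^(-6t))/12

Final answer: (6e^(6t) + 6e^(-6t))/12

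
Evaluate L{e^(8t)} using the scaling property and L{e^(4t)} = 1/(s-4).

Using L{f(at)} = (1/a)F(s/a) with a=2 and f(t) = e^(4t): L{e^(8t)} = (1/2) · 1/((s/2)-4) = (1/2) · 2/(s-8) = 1/(s-8)

Final answer: 1/(s-8)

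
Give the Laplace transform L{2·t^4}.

L{t^n} = n!/s^(n+1), so L{t^4} = 24/s^5. Then L{2·t^4} = 2·24/s^5 = 48/s^5

Final answer: 48/s^5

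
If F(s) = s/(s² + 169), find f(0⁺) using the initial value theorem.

f(0⁺) = lim_{s→∞} s·s/(s² + 169) = lim_{s→∞} s²/(s² + 169) = 1

Final answer: 1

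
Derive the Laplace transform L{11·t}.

L{t^n} = n!/s^(n+1), so L{t} = 1/s^2. Then L{11·t} = 11·1/s^2 = 11/s^2

Final answer: 11/s^2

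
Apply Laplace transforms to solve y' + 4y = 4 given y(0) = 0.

sY + 4Y = 4/s. Y = 4/(s(s+4)). Partial fractions: Y = 1/s - 1/(s+4)

Final answer: y(t) = (1 - e^(-4t))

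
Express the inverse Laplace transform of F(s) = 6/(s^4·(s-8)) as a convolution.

6/(s^4·(s-8)) = (6/s^4)·(1/(s-8)) = L{t^3}·L{e^(8t)}. So f(t) = t^3*e^(8t) = ∫₀ᵗ τ^3·e^(8(t-τ)) dτ

Final answer: ∫₀ᵗ τ^3·e^(8(t-τ)) dτ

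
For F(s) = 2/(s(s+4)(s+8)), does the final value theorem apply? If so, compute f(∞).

Poles of sF(s) = 2/((s+4)(s+8)) are at s = -4 and s = -8, both in the left half-plane. Theorem applies. f(∞) = lim_{s→0} sF(s) = 2/(4·8) = 1/16

Final answer: 1/16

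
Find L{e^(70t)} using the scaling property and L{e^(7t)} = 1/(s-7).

Using L{f(at)} = (1/a)F(s/a) with a=10 and f(t) = e^(7t): L{e^(70t)} = (1/10) · 1/((s/10)-7) = (1/10) · 10/(s-70) = 1/(s-70)

Final answer: 1/(s-70)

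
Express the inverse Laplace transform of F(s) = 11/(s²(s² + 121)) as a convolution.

11/(s²(s² + 121)) = (1/s²)·(11/(s² + 121)) = L{t}·L{sin(11t)}. So f(t) = t*(sin(11t)) = ∫₀ᵗ τ·sin(11(t-τ)) dτ

Final answer: ∫₀ᵗ τ·sin(11(t-τ)) dτ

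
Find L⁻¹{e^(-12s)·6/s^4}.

L⁻¹{6/s^4} = t^3. By the time shift theorem, L⁻¹{e^(-as)F(s)} = u(t-a)f(t-a) with a=12, so L⁻¹{e^(-12s)·6/s^4} = u(t-12)·(t-12)^3

Final answer: u(t-12)·(t-12)^3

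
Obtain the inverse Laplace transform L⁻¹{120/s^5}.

L⁻¹{n!/s^(n+1)} = t^n with n=4. So L⁻¹{24/s^5} = t^4, and L⁻¹{120/s^5} = (120/24)·t^4 = 5·t^4

Final answer: 5·t^4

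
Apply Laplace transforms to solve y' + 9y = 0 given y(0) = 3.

L{y'} + 9L{y} = 0. sY - 3 + 9Y = 0. Y(s+9) = 3. Y = 3/(s+9)

Final answer: y(t) = 3e^(-9t)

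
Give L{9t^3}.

L{t^n} = n!/s^(n+1). So L{9t^3} = 9·3!/s^4 = 54/s^4

Final answer: 54/s^4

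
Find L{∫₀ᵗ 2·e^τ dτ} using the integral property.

L{∫₀ᵗ f(τ)dτ} = F(s)/s with F(s) = 2/(s-1), so L{∫₀ᵗ 2·e^τ dτ} = 2/(s(s-1))

Final answer: 2/(s(s-1))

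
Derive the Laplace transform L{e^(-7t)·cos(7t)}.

L{e^(at)·cos(ωt)} = (s-a)/((s-a)² + ω²), so L{e^(-7t)·cos(7t)} = (s+7)/((s+7)² + 49)

Final answer: (s+7)/((s+7)² + 49)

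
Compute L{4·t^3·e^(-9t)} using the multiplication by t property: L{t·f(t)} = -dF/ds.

Using L{t^n·e^(at)} = n!/(s-a)^(n+1), L{t^3·e^(-9t)} = 6/(s+9)^4, so L{4·t^3·e^(-9t)} = 4·6/(s+9)^4 = 24/(s+9)^4

Final answer: 24/(s+9)^4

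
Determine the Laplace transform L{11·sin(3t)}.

L{sin(ωt)} = ω/(s² + ω²), so L{sin(3t)} = 3/(s² + 9). Then L{11·sin(3t)} = 11·3/(s² + 9) = 33/(s² + 9)

Final answer: 33/(s² + 9)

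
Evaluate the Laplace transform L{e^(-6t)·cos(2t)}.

L{e^(at)·cos(ωt)} = (s-a)/((s-a)² + ω²), so L{e^(-6t)·cos(2t)} = (s+6)/((s+6)² + 4)

Final answer: (s+6)/((s+6)² + 4)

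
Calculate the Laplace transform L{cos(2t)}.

L{cos(ωt)} = s/(s² + ω²), so L{cos(2t)} = s/(s² + 4)

Final answer: s/(s² + 4)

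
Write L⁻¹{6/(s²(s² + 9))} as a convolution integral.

6/(s²(s² + 9)) = (1/s²)·(6/(s² + 9)) = L{t}·L{2·sin(3t)}. So f(t) = t*(2·sin(3t)) = ∫₀ᵗ 2τ·sin(3(t-τ)) dτ

Final answer: ∫₀ᵗ 2τ·sin(3(t-τ)) dτ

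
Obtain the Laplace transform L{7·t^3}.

L{t^n} = n!/s^(n+1), so L{t^3} = 6/s^4. Then L{7·t^3} = 7·6/s^4 = 42/s^4

Final answer: 42/s^4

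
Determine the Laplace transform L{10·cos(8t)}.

L{cos(ωt)} = s/(s² + ω²), so L{cos(8t)} = s/(s² + 64). Then L{10·cos(8t)} = 10·s/(s² + 64) = 10s/(s² + 64)

Final answer: 10s/(s² + 64)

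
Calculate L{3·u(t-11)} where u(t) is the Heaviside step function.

L{u(t-a)} = e^(-as)/s. Here a=11, so L{u(t-11)} = e^(-11s)/s, and L{3·u(t-11)} = 3·e^(-11s)/s

Final answer: 3·e^(-11s)/s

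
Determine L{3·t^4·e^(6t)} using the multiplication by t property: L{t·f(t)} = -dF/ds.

Using L{t^n·e^(at)} = n!/(s-a)^(n+1), L{t^4·e^(6t)} = 24/(s-6)^5, so L{3·t^4·e^(6t)} = 3·24/(s-6)^5 = 72/(s-6)^5

Final answer: 72/(s-6)^5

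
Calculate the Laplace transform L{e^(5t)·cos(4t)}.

L{e^(at)·cos(ωt)} = (s-a)/((s-a)² + ω²), so L{e^(5t)·cos(4t)} = (s-5)/((s-5)² + 16)

Final answer: (s-5)/((s-5)² + 16)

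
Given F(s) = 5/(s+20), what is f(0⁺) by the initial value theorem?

f(0⁺) = lim_{s→∞} s·5/(s+20) = lim_{s→∞} 5s/(s+20) = 5

Final answer: 5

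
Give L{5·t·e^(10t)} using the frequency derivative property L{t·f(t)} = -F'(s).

L{e^(10t)} = 1/(s-10). By frequency derivative: L{t·e^(10t)} = -d/ds[1/(s-10)] = -(-1)/(s-10)² = 1/(s-10)². Then L{5·t·e^(10t)} = 5·1/(s-10)² = 5/(s-10)²

Final answer: 5/(s-10)²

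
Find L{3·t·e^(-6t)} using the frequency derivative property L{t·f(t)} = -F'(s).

L{e^(-6t)} = 1/(s+6). By frequency derivative: L{t·e^(-6t)} = -d/ds[1/(s+6)] = -(-1)/(s+6)² = 1/(s+6)². Then L{3·t·e^(-6t)} = 3·1/(s+6)² = 3/(s+6)²

Final answer: 3/(s+6)²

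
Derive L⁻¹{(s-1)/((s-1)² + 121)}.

Using frequency shift: L⁻¹{(s-a)/((s-a)² + b²)} = e^(at)cos(bt). Here a=1, b=11

Final answer: e^t·cos(11t)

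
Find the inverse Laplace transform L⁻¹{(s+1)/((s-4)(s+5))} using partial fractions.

Using partial fractions, f(t) = (5e^(4t) + 4e^(-5t))/9

Final answer: (5e^(4t) + 4e^(-5t))/9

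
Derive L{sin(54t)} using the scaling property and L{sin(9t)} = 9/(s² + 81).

Using L{f(at)} = (1/a)F(s/a) with a=6: L{sin(54t)} = (1/6) · 9/((s/6)² + 81) = (1/6) · 9·36/(s² + 2916) = 54/(s² + 2916)

Final answer: 54/(s² + 2916)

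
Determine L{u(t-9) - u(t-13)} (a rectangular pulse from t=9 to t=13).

L{u(t-a)} = e^(-as)/s. L{u(t-9) - u(t-13)} = (e^(-9s) - e^(-13s))/s

Final answer: (e^(-9s) - e^(-13s))/s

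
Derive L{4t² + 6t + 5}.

L{4t² + 6t + 5} = 4·2/s³ + 6/s² + 5/s = 8/s³ + 6/s² + 5/s

Final answer: 8/s³ + 6/s² + 5/s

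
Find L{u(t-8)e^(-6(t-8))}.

u(t-a)f(t-a) with f(t)=e^(-6t). L{e^(-6t)} = 1/(s+6). By time shift: e^(-8s)/(s+6)

Final answer: e^(-8s)/(s+6)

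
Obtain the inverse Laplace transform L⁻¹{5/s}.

L⁻¹{c/s} = c, so L⁻¹{5/s} = 5

Final answer: 5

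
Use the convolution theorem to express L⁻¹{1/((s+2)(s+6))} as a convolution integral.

1/((s+2)(s+6)) = (1/(s+2))·(1/(s+6)) = L{e^(-2t)}·L{e^(-6t)}. So f(t) = e^(-2t)*e^(-6t) = ∫₀ᵗ e^(-2τ)·e^(-6(t-τ)) dτ

Final answer: ∫₀ᵗ e^(-2τ)·e^(-6(t-τ)) dτ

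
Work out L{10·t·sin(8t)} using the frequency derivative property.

L{sin(8t)} = 8/(s² + 64). By L{t·f(t)} = -F'(s): -d/ds[8/(s² + 64)] = -(8)·(-2s)/(s² + 64)² = 16s/(s² + 64)². Then L{10·t·sin(8t)} = 10·16s/(s² + 64)² = 160s/(s² + 64)²

Final answer: 160s/(s² + 64)²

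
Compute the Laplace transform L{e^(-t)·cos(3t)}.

L{e^(at)·cos(ωt)} = (s-a)/((s-a)² + ω²), so L{e^(-t)·cos(3t)} = (s+1)/((s+1)² + 9)

Final answer: (s+1)/((s+1)² + 9)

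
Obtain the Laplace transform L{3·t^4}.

L{t^n} = n!/s^(n+1), so L{t^4} = 24/s^5. Then L{3·t^4} = 3·24/s^5 = 72/s^5

Final answer: 72/s^5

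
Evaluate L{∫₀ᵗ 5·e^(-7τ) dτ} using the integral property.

L{∫₀ᵗ f(τ)dτ} = F(s)/s with F(s) = 5/(s+7), so L{∫₀ᵗ 5·e^(-7τ) dτ} = 5/(s(s+7))

Final answer: 5/(s(s+7))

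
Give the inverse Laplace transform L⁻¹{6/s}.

L⁻¹{c/s} = c, so L⁻¹{6/s} = 6

Final answer: 6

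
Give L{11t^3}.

L{t^n} = n!/s^(n+1). So L{11t^3} = 11·3!/s^4 = 66/s^4

Final answer: 66/s^4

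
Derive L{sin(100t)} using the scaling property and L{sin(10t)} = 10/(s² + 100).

Using L{f(at)} = (1/a)F(s/a) with a=10: L{sin(100t)} = (1/10) · 10/((s/10)² + 100) = (1/10) · 10·100/(s² + 10000) = 100/(s² + 10000)

Final answer: 100/(s² + 10000)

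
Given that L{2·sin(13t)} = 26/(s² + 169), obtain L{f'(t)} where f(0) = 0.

L{f'(t)} = s·F(s) - f(0) = s·26/(s² + 169) - 0 = 26s/(s² + 169)

Final answer: 26s/(s² + 169)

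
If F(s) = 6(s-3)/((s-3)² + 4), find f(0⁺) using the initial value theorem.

f(0⁺) = lim_{s→∞} sF(s) = lim_{s→∞} 6s(s-3)/((s-3)² + 4) = 6

Final answer: 6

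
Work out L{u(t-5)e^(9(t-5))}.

u(t-a)f(t-a) with f(t)=e^(9t). L{e^(9t)} = 1/(s-9). By time shift: e^(-5s)/(s-9)

Final answer: e^(-5s)/(s-9)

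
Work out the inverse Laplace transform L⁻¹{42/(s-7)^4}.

L⁻¹{n!/(s-a)^(n+1)} = t^n·e^(at) with n=3, a=7. So L⁻¹{6/(s-7)^4} = t^3·e^(7t), and L⁻¹{42/(s-7)^4} = (42/6)·t^3·e^(7t) = 7·t^3·e^(7t)

Final answer: 7·t^3·e^(7t)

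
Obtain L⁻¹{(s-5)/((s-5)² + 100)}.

Using frequency shift: L⁻¹{(s-a)/((s-a)² + b²)} = e^(at)cos(bt). Here a=5, b=10

Final answer: e^(5t)·cos(10t)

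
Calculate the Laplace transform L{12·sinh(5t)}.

L{sinh(ωt)} = ω/(s² - ω²), so L{sinh(5t)} = 5/(s² - 25). Then L{12·sinh(5t)} = 12·5/(s² - 25) = 60/(s² - 25)

Final answer: 60/(s² - 25)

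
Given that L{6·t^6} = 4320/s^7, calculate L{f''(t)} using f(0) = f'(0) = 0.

L{f''(t)} = s²F(s) - sf(0) - f'(0) = s²·4320/s^7 - 0 - 0 = 4320/s^5

Final answer: 4320/s^5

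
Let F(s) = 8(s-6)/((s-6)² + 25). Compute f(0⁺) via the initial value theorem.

f(0⁺) = lim_{s→∞} sF(s) = lim_{s→∞} 8s(s-6)/((s-6)² + 25) = 8

Final answer: 8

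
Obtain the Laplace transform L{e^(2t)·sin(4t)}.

L{e^(at)·sin(ωt)} = ω/((s-a)² + ω²), so L{e^(2t)·sin(4t)} = 4/((s-2)² + 16)

Final answer: 4/((s-2)² + 16)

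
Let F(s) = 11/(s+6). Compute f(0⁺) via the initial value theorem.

f(0⁺) = lim_{s→∞} s·11/(s+6) = lim_{s→∞} 11s/(s+6) = 11

Final answer: 11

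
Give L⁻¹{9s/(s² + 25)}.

This is the form c·s/(s² + a²) with a = 5, c = 9. L⁻¹ = 9·cos(5t)

Final answer: 9·cos(5t)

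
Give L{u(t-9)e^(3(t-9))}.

u(t-a)f(t-a) with f(t)=e^(3t). L{e^(3t)} = 1/(s-3). By time shift: e^(-9s)/(s-3)

Final answer: e^(-9s)/(s-3)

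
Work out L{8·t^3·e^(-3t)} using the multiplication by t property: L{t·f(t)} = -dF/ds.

Using L{t^n·e^(at)} = n!/(s-a)^(n+1), L{t^3·e^(-3t)} = 6/(s+3)^4, so L{8·t^3·e^(-3t)} = 8·6/(s+3)^4 = 48/(s+3)^4

Final answer: 48/(s+3)^4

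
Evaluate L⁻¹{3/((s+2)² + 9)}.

Form: b/((s-a)² + b²) → e^(at)sin(bt). With a=-2, b=3

Final answer: e^(-2t)·sin(3t)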